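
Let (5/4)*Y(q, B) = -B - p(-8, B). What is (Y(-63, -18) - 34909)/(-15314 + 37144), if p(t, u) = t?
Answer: -174441/109150 ≈ -1.5982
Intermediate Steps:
Y(q, B) = 32/5 - 4*B/5 (Y(q, B) = 4*(-B - 1*(-8))/5 = 4*(-B + 8)/5 = 4*(8 - B)/5 = 32/5 - 4*B/5)
(Y(-63, -18) - 34909)/(-15314 + 37144) = ((32/5 - ⅘*(-18)) - 34909)/(-15314 + 37144) = ((32/5 + 72/5) - 34909)/21830 = (104/5 - 34909)*(1/21830) = -174441/5*1/21830 = -174441/109150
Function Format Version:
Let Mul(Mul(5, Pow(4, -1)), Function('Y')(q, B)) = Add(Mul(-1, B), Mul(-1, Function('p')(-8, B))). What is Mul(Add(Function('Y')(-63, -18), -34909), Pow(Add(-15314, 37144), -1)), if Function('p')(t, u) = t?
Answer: Rational(-174441, 109150) ≈ -1.5982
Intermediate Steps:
Function('Y')(q, B) = Add(Rational(32, 5), Mul(Rational(-4, 5), B)) (Function('Y')(q, B) = Mul(Rational(4, 5), Add(Mul(-1, B), Mul(-1, -8))) = Mul(Rational(4, 5), Add(Mul(-1, B), 8)) = Mul(Rational(4, 5), Add(8, Mul(-1, B))) = Add(Rational(32, 5), Mul(Rational(-4, 5), B)))
Mul(Add(Function('Y')(-63, -18), -34909), Pow(Add(-15314, 37144), -1)) = Mul(Add(Add(Rational(32, 5), Mul(Rational(-4, 5), -18)), -34909), Pow(Add(-15314, 37144), -1)) = Mul(Add(Add(Rational(32, 5), Rational(72, 5)), -34909), Pow(21830, -1)) = Mul(Add(Rational(104, 5), -34909), Rational(1, 21830)) = Mul(Rational(-174441, 5), Rational(1, 21830)) = Rational(-174441, 109150)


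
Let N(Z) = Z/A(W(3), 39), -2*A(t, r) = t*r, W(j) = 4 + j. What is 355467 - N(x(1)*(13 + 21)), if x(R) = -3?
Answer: 32347429/91 ≈ 3.5547e+5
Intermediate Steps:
A(t, r) = -r*t/2 (A(t, r) = -t*r/2 = -r*t/2)
N(Z) = -2*Z/273 (N(Z) = Z/((-½*39*(4 + 3))) = Z/((-½*39*7)) = Z/(-273/2) = Z*(-2/273) = -2*Z/273)
355467 - N(x(1)*(13 + 21)) = 355467 - (-2)*(-3*(13 + 21))/273 = 355467 - (-2)*(-3*34)/273 = 355467 - (-2)*(-102)/273 = 355467 - 1*68/91 = 355467 - 68/91 = 32347429/91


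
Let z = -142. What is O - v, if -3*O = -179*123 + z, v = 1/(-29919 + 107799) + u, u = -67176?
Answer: 1935638173/25960 ≈ 74562.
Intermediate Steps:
v = -5231666879/77880 (v = 1/(-29919 + 107799) - 67176 = 1/77880 - 67176 = -5231666879/77880 ≈ -67176.)
O = 22159/3 (O = -(-179*123 - 142)/3 = -(-22017 - 142)/3 = -⅓*(-22159) = 22159/3 ≈ 7386.3)
O - v = 22159/3 - 1*(-5231666879/77880) = 22159/3 + 5231666879/77880 = 1935638173/25960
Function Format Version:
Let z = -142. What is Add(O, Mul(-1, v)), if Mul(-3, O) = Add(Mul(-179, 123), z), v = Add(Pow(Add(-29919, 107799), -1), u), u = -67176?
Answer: Rational(1935638173, 25960) ≈ 74562.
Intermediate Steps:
v = Rational(-5231666879, 77880) (v = Add(Pow(Add(-29919, 107799), -1), -67176) = Add(Pow(77880, -1), -67176) = Add(Rational(1, 77880), -67176) = Rational(-5231666879, 77880) ≈ -67176.)
O = Rational(22159, 3) (O = Mul(Rational(-1, 3), Add(Mul(-179, 123), -142)) = Mul(Rational(-1, 3), Add(-22017, -142)) = Mul(Rational(-1, 3), -22159) = Rational(22159, 3) ≈ 7386.3)
Add(O, Mul(-1, v)) = Add(Rational(22159, 3), Mul(-1, Rational(-5231666879, 77880))) = Add(Rational(22159, 3), Rational(5231666879, 77880)) = Rational(1935638173, 25960)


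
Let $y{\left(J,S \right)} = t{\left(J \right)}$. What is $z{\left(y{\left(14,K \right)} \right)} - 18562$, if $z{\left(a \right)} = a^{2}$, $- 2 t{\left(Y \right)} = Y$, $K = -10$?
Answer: $-18513$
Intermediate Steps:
$t{\left(Y \right)} = - \frac{Y}{2}$
$y{\left(J,S \right)} = - \frac{J}{2}$
$z{\left(y{\left(14,K \right)} \right)} - 18562 = \left(\left(- \frac{1}{2}\right) 14\right)^{2} - 18562 = \left(-7\right)^{2} - 18562 = 49 - 18562 = -18513$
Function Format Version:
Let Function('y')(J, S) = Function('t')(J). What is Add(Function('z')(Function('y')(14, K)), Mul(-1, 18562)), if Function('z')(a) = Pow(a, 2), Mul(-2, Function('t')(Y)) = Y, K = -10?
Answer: -18513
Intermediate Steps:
Function('t')(Y) = Mul(Rational(-1, 2), Y)
Function('y')(J, S) = Mul(Rational(-1, 2), J)
Add(Function('z')(Function('y')(14, K)), Mul(-1, 18562)) = Add(Pow(Mul(Rational(-1, 2), 14), 2), Mul(-1, 18562)) = Add(Pow(-7, 2), -18562) = Add(49, -18562) = -18513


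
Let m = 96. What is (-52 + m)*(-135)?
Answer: -5940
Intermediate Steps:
(-52 + m)*(-135) = (-52 + 96)*(-135) = 44*(-135) = -5940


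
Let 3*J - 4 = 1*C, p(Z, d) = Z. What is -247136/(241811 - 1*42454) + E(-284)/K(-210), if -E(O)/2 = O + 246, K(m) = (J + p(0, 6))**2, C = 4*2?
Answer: 2799239/797428 ≈ 3.5103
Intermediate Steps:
C = 8
J = 4 (J = 4/3 + (1*8)/3 = 4/3 + (1/3)*8 = 4/3 + 8/3 = 4)
K(m) = 16 (K(m) = (4 + 0)**2 = 4**2 = 16)
E(O) = -492 - 2*O (E(O) = -2*(O + 246) = -2*(246 + O) = -492 - 2*O)
-247136/(241811 - 1*42454) + E(-284)/K(-210) = -247136/(241811 - 1*42454) + (-492 - 2*(-284))/16 = -247136/(241811 - 42454) + (-492 + 568)*(1/16) = -247136/199357 + 76*(1/16) = -247136*1/199357 + 19/4 = -247136/199357 + 19/4 = 2799239/797428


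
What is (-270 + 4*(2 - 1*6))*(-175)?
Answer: 50050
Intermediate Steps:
(-270 + 4*(2 - 1*6))*(-175) = (-270 + 4*(2 - 6))*(-175) = (-270 + 4*(-4))*(-175) = (-270 - 16)*(-175) = -286*(-175) = 50050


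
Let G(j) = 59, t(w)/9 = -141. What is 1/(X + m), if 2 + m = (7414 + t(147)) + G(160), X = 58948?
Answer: 1/65150 ≈ 1.5349e-5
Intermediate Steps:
t(w) = -1269 (t(w) = 9*(-141) = -1269)
m = 6202 (m = -2 + ((7414 - 1269) + 59) = -2 + (6145 + 59) = -2 + 6204 = 6202)
1/(X + m) = 1/(58948 + 6202) = 1/65150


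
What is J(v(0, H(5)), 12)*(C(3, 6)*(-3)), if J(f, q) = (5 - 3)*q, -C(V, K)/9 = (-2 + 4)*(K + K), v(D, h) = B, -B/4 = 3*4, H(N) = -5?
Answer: 15552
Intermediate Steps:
B = -48 (B = -12*4 = -4*12 = -48)
v(D, h) = -48
C(V, K) = -36*K (C(V, K) = -9*(-2 + 4)*(K + K) = -18*2*K = -36*K)
J(f, q) = 2*q
J(v(0, H(5)), 12)*(C(3, 6)*(-3)) = (2*12)*(-36*6*(-3)) = 24*(-216*(-3)) = 24*648 = 15552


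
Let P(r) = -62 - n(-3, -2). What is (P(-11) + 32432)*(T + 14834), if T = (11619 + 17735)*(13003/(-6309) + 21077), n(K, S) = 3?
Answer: 42110049297067774/2103 ≈ 2.0024e+13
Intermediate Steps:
P(r) = -65 (P(r) = -62 - 1*3 = -62 - 3 = -65)
T = 3902960383660/6309 (T = 29354*(13003*(-1/6309) + 21077) = 29354*(-13003/6309 + 21077) = 29354*(132961790/6309) = 3902960383660/6309 ≈ 6.1863e+8)
(P(-11) + 32432)*(T + 14834) = (-65 + 32432)*(3902960383660/6309 + 14834) = 32367*(3903053971366/6309) = 42110049297067774/2103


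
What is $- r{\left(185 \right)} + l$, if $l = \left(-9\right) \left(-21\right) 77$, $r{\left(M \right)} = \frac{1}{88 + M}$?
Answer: $\frac{3972968}{273} \approx 14553.0$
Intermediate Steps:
$l = 14553$ ($l = 189 \cdot 77 = 14553$)
$- r{\left(185 \right)} + l = - \frac{1}{88 + 185} + 14553 = - \frac{1}{273} + 14553 = \frac{3972968}{273}$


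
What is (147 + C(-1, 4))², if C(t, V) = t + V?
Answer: 22500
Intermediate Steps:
C(t, V) = V + t
(147 + C(-1, 4))² = (147 + (4 - 1))² = (147 + 3)² = 150² = 22500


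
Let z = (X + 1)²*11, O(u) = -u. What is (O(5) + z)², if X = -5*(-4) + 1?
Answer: 28291761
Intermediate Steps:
X = 21 (X = 20 + 1 = 21)
z = 5324 (z = (21 + 1)²*11 = 22²*11 = 484*11 = 5324)
(O(5) + z)² = (-1*5 + 5324)² = (-5 + 5324)² = 5319² = 28291761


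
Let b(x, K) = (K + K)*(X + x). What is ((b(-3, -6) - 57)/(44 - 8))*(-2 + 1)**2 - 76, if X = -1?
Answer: -305/4 ≈ -76.250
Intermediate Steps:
b(x, K) = 2*K*(-1 + x) (b(x, K) = (K + K)*(-1 + x) = (2*K)*(-1 + x) = 2*K*(-1 + x))
((b(-3, -6) - 57)/(44 - 8))*(-2 + 1)**2 - 76 = ((2*(-6)*(-1 - 3) - 57)/(44 - 8))*(-2 + 1)**2 - 76 = ((2*(-6)*(-4) - 57)/36)*(-1)**2 - 76 = ((48 - 57)*(1/36))*1 - 76 = -9*1/36*1 - 76 = -1/4*1 - 76 = -1/4 - 76 = -305/4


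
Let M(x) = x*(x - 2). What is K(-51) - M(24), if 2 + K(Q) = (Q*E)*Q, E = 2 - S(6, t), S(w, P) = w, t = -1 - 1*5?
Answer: -10934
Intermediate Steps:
t = -6 (t = -1 - 5 = -6)
E = -4 (E = 2 - 1*6 = 2 - 6 = -4)
K(Q) = -2 - 4*Q² (K(Q) = -2 + (Q*(-4))*Q = -2 + (-4*Q)*Q = -2 - 4*Q²)
M(x) = x*(-2 + x)
K(-51) - M(24) = (-2 - 4*(-51)²) - 24*(-2 + 24) = (-2 - 4*2601) - 24*22 = (-2 - 10404) - 1*528 = -10406 - 528 = -10934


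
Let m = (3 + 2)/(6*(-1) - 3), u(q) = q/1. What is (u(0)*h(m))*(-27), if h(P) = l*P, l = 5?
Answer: 0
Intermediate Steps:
u(q) = q (u(q) = q*1 = q)
m = -5/9 (m = 5/(-6 - 3) = 5/(-9) = 5*(-⅑) = -5/9 ≈ -0.55556)
h(P) = 5*P
(u(0)*h(m))*(-27) = (0*(5*(-5/9)))*(-27) = (0*(-25/9))*(-27) = 0*(-27) = 0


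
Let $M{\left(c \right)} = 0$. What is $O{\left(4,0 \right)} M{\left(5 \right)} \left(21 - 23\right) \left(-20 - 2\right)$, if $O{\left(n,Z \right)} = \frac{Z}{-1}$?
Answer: $0$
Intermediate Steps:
$O{\left(n,Z \right)} = - Z$ ($O{\left(n,Z \right)} = Z \left(-1\right) = - Z$)
$O{\left(4,0 \right)} M{\left(5 \right)} \left(21 - 23\right) \left(-20 - 2\right) = \left(-1\right) 0 \cdot 0 \left(21 - 23\right) \left(-20 - 2\right) = 0 \cdot 0 \left(\left(-2\right) \left(-22\right)\right) = 0 \cdot 44 = 0$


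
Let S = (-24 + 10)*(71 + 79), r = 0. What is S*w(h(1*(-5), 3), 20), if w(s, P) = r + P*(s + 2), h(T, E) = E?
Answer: -210000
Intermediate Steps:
w(s, P) = P*(2 + s) (w(s, P) = 0 + P*(s + 2) = 0 + P*(2 + s) = P*(2 + s))
S = -2100 (S = -14*150 = -2100)
S*w(h(1*(-5), 3), 20) = -42000*(2 + 3) = -42000*5 = -2100*100 = -210000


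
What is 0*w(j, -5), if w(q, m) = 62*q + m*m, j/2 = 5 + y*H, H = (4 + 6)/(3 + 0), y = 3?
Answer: 0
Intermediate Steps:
H = 10/3 ≈ 3.3333
j = 30 (j = 2*(5 + 3*(10/3)) = 2*(5 + 10) = 2*15 = 30)
w(q, m) = m² + 62*q (w(q, m) = 62*q + m² = m² + 62*q)
0*w(j, -5) = 0*((-5)² + 62*30) = 0*(25 + 1860) = 0*1885 = 0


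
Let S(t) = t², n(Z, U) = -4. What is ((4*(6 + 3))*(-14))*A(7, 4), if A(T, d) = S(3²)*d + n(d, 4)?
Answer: -161280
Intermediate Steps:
A(T, d) = -4 + 81*d (A(T, d) = (3²)²*d - 4 = 9²*d - 4 = 81*d - 4 = -4 + 81*d)
((4*(6 + 3))*(-14))*A(7, 4) = ((4*(6 + 3))*(-14))*(-4 + 81*4) = ((4*9)*(-14))*(-4 + 324) = (36*(-14))*320 = -504*320 = -161280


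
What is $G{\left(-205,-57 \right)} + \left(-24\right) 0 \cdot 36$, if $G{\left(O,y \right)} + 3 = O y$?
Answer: $11682$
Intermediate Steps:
$G{\left(O,y \right)} = -3 + O y$
$G{\left(-205,-57 \right)} + \left(-24\right) 0 \cdot 36 = \left(-3 - -11685\right) + \left(-24\right) 0 \cdot 36 = \left(-3 + 11685\right) + 0 \cdot 36 = 11682 + 0 = 11682$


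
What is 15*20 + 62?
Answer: 362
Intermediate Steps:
15*20 + 62 = 300 + 62 = 362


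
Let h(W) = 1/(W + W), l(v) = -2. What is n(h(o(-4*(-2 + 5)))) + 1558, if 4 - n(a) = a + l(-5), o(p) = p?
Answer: 37537/24 ≈ 1564.0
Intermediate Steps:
h(W) = 1/(2*W)
n(a) = 6 - a (n(a) = 4 - (a - 2) = 4 - (-2 + a) = 4 + (2 - a) = 6 - a)
n(h(o(-4*(-2 + 5)))) + 1558 = (6 - 1/(2*((-4*(-2 + 5))))) + 1558 = (6 - 1/(2*((-4*3)))) + 1558 = (6 - 1/(2*(-12))) + 1558 = (6 - (-1)/(2*12)) + 1558 = (6 - 1*(-1/24)) + 1558 = (6 + 1/24) + 1558 = 145/24 + 1558 = 37537/24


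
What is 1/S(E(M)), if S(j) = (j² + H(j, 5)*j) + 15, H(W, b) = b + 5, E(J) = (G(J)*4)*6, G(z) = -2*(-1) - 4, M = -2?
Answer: 1/1839 ≈ 0.00054377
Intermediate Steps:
G(z) = -2 (G(z) = 2 - 4 = -2)
E(J) = -48 (E(J) = -2*4*6 = -8*6 = -48)
H(W, b) = 5 + b
S(j) = 15 + j² + 10*j (S(j) = (j² + (5 + 5)*j) + 15 = (j² + 10*j) + 15 = 15 + j² + 10*j)
1/S(E(M)) = 1/(15 + (-48)² + 10*(-48)) = 1/(15 + 2304 - 480) = 1/1839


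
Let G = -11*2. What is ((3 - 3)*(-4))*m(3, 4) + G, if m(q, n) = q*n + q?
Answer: -22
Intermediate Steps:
m(q, n) = q + n*q (m(q, n) = n*q + q = q + n*q)
G = -22
((3 - 3)*(-4))*m(3, 4) + G = ((3 - 3)*(-4))*(3*(1 + 4)) - 22 = (0*(-4))*(3*5) - 22 = 0*15 - 22 = 0 - 22 = -22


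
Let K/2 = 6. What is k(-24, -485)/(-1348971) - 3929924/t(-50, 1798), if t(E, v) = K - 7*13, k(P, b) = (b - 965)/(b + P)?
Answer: 2698388935561286/54243472881 ≈ 49746.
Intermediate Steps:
K = 12 (K = 2*6 = 12)
k(P, b) = (-965 + b)/(P + b)
t(E, v) = -79 (t(E, v) = 12 - 7*13 = 12 - 91 = -79)
k(-24, -485)/(-1348971) - 3929924/t(-50, 1798) = ((-965 - 485)/(-24 - 485))/(-1348971) - 3929924/(-79) = (-1450/(-509))*(-1/1348971) - 3929924*(-1/79) = -1/509*(-1450)*(-1/1348971) + 3929924/79 = (1450/509)*(-1/1348971) + 3929924/79 = -1450/686626239 + 3929924/79 = 2698388935561286/54243472881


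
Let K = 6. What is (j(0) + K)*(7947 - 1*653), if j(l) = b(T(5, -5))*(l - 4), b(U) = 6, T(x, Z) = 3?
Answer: -131292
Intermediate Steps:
j(l) = -24 + 6*l (j(l) = 6*(l - 4) = 6*(-4 + l) = -24 + 6*l)
(j(0) + K)*(7947 - 1*653) = ((-24 + 6*0) + 6)*(7947 - 1*653) = ((-24 + 0) + 6)*(7947 - 653) = (-24 + 6)*7294 = -18*7294 = -131292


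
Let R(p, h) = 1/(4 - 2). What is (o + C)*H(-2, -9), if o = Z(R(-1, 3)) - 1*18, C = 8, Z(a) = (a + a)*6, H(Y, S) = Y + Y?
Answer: 16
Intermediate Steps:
H(Y, S) = 2*Y
R(p, h) = 1/2
Z(a) = 12*a (Z(a) = (2*a)*6 = 12*a)
o = -12 (o = 12*(1/2) - 1*18 = 6 - 18 = -12)
(o + C)*H(-2, -9) = (-12 + 8)*(2*(-2)) = -4*(-4) = 16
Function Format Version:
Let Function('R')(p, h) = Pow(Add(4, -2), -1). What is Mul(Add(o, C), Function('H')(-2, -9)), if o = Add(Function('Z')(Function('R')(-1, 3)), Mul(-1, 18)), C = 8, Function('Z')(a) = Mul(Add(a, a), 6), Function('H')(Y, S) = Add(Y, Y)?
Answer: 16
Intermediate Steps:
Function('H')(Y, S) = Mul(2, Y)
Function('R')(p, h) = Rational(1, 2) (Function('R')(p, h) = Pow(2, -1) = Rational(1, 2))
Function('Z')(a) = Mul(12, a) (Function('Z')(a) = Mul(Mul(2, a), 6) = Mul(12, a))
o = -12 (o = Add(Mul(12, Rational(1, 2)), Mul(-1, 18)) = Add(6, -18) = -12)
Mul(Add(o, C), Function('H')(-2, -9)) = Mul(Add(-12, 8), Mul(2, -2)) = Mul(-4, -4) = 16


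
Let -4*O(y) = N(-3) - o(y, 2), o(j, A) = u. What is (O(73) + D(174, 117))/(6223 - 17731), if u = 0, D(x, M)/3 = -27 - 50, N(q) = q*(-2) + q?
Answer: 309/15344 ≈ 0.020138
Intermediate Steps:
N(q) = -q (N(q) = -2*q + q = -q)
D(x, M) = -231 (D(x, M) = 3*(-27 - 50) = 3*(-77) = -231)
o(j, A) = 0
O(y) = -¾ (O(y) = -(-1*(-3) - 1*0)/4 = -(3 + 0)/4 = -¼*3 = -¾)
(O(73) + D(174, 117))/(6223 - 17731) = (-¾ - 231)/(6223 - 17731) = -927/4/(-11508) = -927/4*(-1/11508) = 309/15344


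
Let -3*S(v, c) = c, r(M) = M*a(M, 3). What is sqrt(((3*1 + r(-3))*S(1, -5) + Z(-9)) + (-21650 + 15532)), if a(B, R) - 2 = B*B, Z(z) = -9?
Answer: I*sqrt(6177) ≈ 78.594*I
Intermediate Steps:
a(B, R) = 2 + B**2 (a(B, R) = 2 + B*B = 2 + B**2)
r(M) = M*(2 + M**2)
S(v, c) = -c/3
sqrt(((3*1 + r(-3))*S(1, -5) + Z(-9)) + (-21650 + 15532)) = sqrt(((3*1 - 3*(2 + (-3)**2))*(-1/3*(-5)) - 9) + (-21650 + 15532)) = sqrt(((3 - 3*(2 + 9))*(5/3) - 9) - 6118) = sqrt(((3 - 3*11)*(5/3) - 9) - 6118) = sqrt(((3 - 33)*(5/3) - 9) - 6118) = sqrt((-30*5/3 - 9) - 6118) = sqrt((-50 - 9) - 6118) = sqrt(-59 - 6118) = sqrt(-6177) = I*sqrt(6177)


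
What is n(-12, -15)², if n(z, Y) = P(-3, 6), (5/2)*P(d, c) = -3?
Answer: 36/25 ≈ 1.4400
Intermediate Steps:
P(d, c) = -6/5 (P(d, c) = (⅖)*(-3) = -6/5)
n(z, Y) = -6/5
n(-12, -15)² = (-6/5)² = 36/25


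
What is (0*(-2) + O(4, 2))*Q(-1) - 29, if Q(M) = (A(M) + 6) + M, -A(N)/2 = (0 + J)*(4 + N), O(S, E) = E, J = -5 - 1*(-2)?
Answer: 17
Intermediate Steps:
J = -3 (J = -5 + 2 = -3)
A(N) = 24 + 6*N (A(N) = -2*(0 - 3)*(4 + N) = -(-6)*(4 + N) = -2*(-12 - 3*N) = 24 + 6*N)
Q(M) = 30 + 7*M (Q(M) = ((24 + 6*M) + 6) + M = (30 + 6*M) + M = 30 + 7*M)
(0*(-2) + O(4, 2))*Q(-1) - 29 = (0*(-2) + 2)*(30 + 7*(-1)) - 29 = (0 + 2)*(30 - 7) - 29 = 2*23 - 29 = 46 - 29 = 17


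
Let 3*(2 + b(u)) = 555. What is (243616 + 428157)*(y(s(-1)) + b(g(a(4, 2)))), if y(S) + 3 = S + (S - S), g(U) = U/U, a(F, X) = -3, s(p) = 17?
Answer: 132339281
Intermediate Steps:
g(U) = 1
b(u) = 183 (b(u) = -2 + (1/3)*555 = -2 + 185 = 183)
y(S) = -3 + S (y(S) = -3 + (S + (S - S)) = -3 + (S + 0) = -3 + S)
(243616 + 428157)*(y(s(-1)) + b(g(a(4, 2)))) = (243616 + 428157)*((-3 + 17) + 183) = 671773*(14 + 183) = 671773*197 = 132339281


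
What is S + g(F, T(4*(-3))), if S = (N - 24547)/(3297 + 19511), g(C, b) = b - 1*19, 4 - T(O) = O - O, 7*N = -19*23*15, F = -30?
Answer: -321653/19957 ≈ -16.117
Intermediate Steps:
N = -6555/7 (N = (-19*23*15)/7 = (-437*15)/7 = (1/7)*(-6555) = -6555/7 ≈ -936.43)
T(O) = 4 (T(O) = 4 - (O - O) = 4 - 1*0 = 4 + 0 = 4)
g(C, b) = -19 + b (g(C, b) = b - 19 = -19 + b)
S = -22298/19957 (S = (-6555/7 - 24547)/(3297 + 19511) = -178384/7/22808 = -178384/7*1/22808 = -22298/19957 ≈ -1.1173)
S + g(F, T(4*(-3))) = -22298/19957 + (-19 + 4) = -22298/19957 - 15 = -321653/19957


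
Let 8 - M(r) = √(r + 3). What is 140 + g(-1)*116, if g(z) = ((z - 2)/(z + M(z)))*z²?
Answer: 4144/47 - 348*√2/47 ≈ 77.699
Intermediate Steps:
M(r) = 8 - √(3 + r) (M(r) = 8 - √(r + 3) = 8 - √(3 + r))
g(z) = z²*(-2 + z)/(8 + z - √(3 + z)) (g(z) = ((z - 2)/(z + (8 - √(3 + z))))*z² = ((-2 + z)/(8 + z - √(3 + z)))*z² = z²*(-2 + z)/(8 + z - √(3 + z)))
140 + g(-1)*116 = 140 + ((-1)²*(-2 - 1)/(8 - 1 - √(3 - 1)))*116 = 140 + (1*(-3)/(8 - 1 - √2))*116 = 140 + (1*(-3)/(7 - √2))*116 = 140 - 3/(7 - √2)*116 = 140 - 348/(7 - √2)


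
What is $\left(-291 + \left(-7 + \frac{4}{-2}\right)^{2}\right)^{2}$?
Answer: $44100$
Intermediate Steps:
$\left(-291 + \left(-7 + \frac{4}{-2}\right)^{2}\right)^{2} = \left(-291 + \left(-7 + 4 \left(- \frac{1}{2}\right)\right)^{2}\right)^{2} = \left(-291 + \left(-7 - 2\right)^{2}\right)^{2} = \left(-291 + \left(-9\right)^{2}\right)^{2} = \left(-291 + 81\right)^{2} = \left(-210\right)^{2} = 44100$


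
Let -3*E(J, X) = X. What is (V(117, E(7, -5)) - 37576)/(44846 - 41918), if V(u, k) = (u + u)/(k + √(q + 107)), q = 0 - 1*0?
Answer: -17624899/1373232 + 351*√107/457744 ≈ -12.827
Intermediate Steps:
E(J, X) = -X/3
q = 0 (q = 0 + 0 = 0)
V(u, k) = 2*u/(k + √107) (V(u, k) = (u + u)/(k + √(0 + 107)) = (2*u)/(k + √107) = 2*u/(k + √107))
(V(117, E(7, -5)) - 37576)/(44846 - 41918) = (2*117/(-⅓*(-5) + √107) - 37576)/(44846 - 41918) = (2*117/(5/3 + √107) - 37576)/2928 = (234/(5/3 + √107) - 37576)*(1/2928) = (-37576 + 234/(5/3 + √107))*(1/2928) = -77/6 + 39/(488*(5/3 + √107))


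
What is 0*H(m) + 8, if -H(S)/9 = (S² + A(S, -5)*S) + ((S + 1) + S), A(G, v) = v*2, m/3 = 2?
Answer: 8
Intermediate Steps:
m = 6 (m = 3*2 = 6)
A(G, v) = 2*v
H(S) = -9 - 9*S² + 72*S (H(S) = -9*((S² + (2*(-5))*S) + ((S + 1) + S)) = -9*((S² - 10*S) + ((1 + S) + S)) = -9*((S² - 10*S) + (1 + 2*S)) = -9*(1 + S² - 8*S) = -9 - 9*S² + 72*S)
0*H(m) + 8 = 0*(-9 - 9*6² + 72*6) + 8 = 0*(-9 - 9*36 + 432) + 8 = 0*(-9 - 324 + 432) + 8 = 0*99 + 8 = 0 + 8 = 8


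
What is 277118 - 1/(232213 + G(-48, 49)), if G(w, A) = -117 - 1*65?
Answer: 64299966657/232031 ≈ 2.7712e+5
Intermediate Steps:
G(w, A) = -182 (G(w, A) = -117 - 65 = -182)
277118 - 1/(232213 + G(-48, 49)) = 277118 - 1/(232213 - 182) = 277118 - 1/232031 = 64299966657/232031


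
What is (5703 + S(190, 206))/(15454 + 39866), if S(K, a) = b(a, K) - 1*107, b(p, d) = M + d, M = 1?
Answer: 1929/18440 ≈ 0.10461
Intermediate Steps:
b(p, d) = 1 + d
S(K, a) = -106 + K (S(K, a) = (1 + K) - 1*107 = (1 + K) - 107 = -106 + K)
(5703 + S(190, 206))/(15454 + 39866) = (5703 + (-106 + 190))/(15454 + 39866) = (5703 + 84)/55320 = 5787*(1/55320) = 1929/18440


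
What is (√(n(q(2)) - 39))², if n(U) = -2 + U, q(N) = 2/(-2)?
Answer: -42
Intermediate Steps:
q(N) = -1 (q(N) = 2*(-½) = -1)
(√(n(q(2)) - 39))² = (√((-2 - 1) - 39))² = (√(-3 - 39))² = (√(-42))² = (I*√42)² = -42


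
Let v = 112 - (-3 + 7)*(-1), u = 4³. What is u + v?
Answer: 180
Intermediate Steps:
u = 64
v = 116 (v = 112 - 4*(-1) = 112 - 1*(-4) = 112 + 4 = 116)
u + v = 64 + 116 = 180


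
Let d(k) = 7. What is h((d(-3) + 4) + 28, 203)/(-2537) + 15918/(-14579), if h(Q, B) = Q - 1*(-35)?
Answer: -41462812/36986923 ≈ -1.1210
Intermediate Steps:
h(Q, B) = 35 + Q (h(Q, B) = Q + 35 = 35 + Q)
h((d(-3) + 4) + 28, 203)/(-2537) + 15918/(-14579) = (35 + ((7 + 4) + 28))/(-2537) + 15918/(-14579) = (35 + (11 + 28))*(-1/2537) + 15918*(-1/14579) = (35 + 39)*(-1/2537) - 15918/14579 = 74*(-1/2537) - 15918/14579 = -74/2537 - 15918/14579 = -41462812/36986923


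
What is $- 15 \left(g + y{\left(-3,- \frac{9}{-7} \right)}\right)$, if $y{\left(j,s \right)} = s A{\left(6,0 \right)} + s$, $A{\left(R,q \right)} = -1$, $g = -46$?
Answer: $690$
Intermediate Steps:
$y{\left(j,s \right)} = 0$ ($y{\left(j,s \right)} = s \left(-1\right) + s = - s + s = 0$)
$- 15 \left(g + y{\left(-3,- \frac{9}{-7} \right)}\right) = - 15 \left(-46 + 0\right) = \left(-15\right) \left(-46\right) = 690$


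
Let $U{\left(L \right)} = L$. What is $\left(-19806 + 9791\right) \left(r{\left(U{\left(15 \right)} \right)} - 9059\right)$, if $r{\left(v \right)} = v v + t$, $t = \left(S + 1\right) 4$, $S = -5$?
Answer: $88632750$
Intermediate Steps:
$t = -16$ ($t = \left(-5 + 1\right) 4 = \left(-4\right) 4 = -16$)
$r{\left(v \right)} = -16 + v^{2}$ ($r{\left(v \right)} = v v - 16 = v^{2} - 16 = -16 + v^{2}$)
$\left(-19806 + 9791\right) \left(r{\left(U{\left(15 \right)} \right)} - 9059\right) = \left(-19806 + 9791\right) \left(\left(-16 + 15^{2}\right) - 9059\right) = - 10015 \left(\left(-16 + 225\right) - 9059\right) = - 10015 \left(209 - 9059\right) = \left(-10015\right) \left(-8850\right) = 88632750$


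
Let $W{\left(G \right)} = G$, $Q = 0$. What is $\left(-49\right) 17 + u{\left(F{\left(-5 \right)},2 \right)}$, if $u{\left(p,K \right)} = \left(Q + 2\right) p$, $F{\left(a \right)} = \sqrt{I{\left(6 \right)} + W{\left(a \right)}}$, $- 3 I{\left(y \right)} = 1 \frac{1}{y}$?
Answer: $-833 + \frac{i \sqrt{182}}{3} \approx -833.0 + 4.4969 i$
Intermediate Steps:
$I{\left(y \right)} = - \frac{1}{3 y}$ ($I{\left(y \right)} = - \frac{1 \frac{1}{y}}{3} = - \frac{1}{3 y}$)
$F{\left(a \right)} = \sqrt{- \frac{1}{18} + a}$ ($F{\left(a \right)} = \sqrt{- \frac{1}{3 \cdot 6} + a} = \sqrt{\left(- \frac{1}{3}\right) \frac{1}{6} + a} = \sqrt{- \frac{1}{18} + a}$)
$u{\left(p,K \right)} = 2 p$ ($u{\left(p,K \right)} = \left(0 + 2\right) p = 2 p$)
$\left(-49\right) 17 + u{\left(F{\left(-5 \right)},2 \right)} = \left(-49\right) 17 + 2 \frac{\sqrt{-2 + 36 \left(-5\right)}}{6} = -833 + 2 \frac{\sqrt{-2 - 180}}{6} = -833 + 2 \frac{\sqrt{-182}}{6} = -833 + 2 \frac{i \sqrt{182}}{6} = -833 + \frac{i \sqrt{182}}{3}$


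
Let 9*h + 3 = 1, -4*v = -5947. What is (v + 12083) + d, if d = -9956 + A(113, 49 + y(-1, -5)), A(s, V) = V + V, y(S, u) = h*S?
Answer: 133639/36 ≈ 3712.2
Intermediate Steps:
v = 5947/4 (v = -¼*(-5947) = 5947/4 ≈ 1486.8)
h = -2/9 (h = -⅓ + (⅑)*1 = -⅓ + ⅑ = -2/9 ≈ -0.22222)
y(S, u) = -2*S/9
A(s, V) = 2*V
d = -88718/9 (d = -9956 + 2*(49 - 2/9*(-1)) = -9956 + 2*(49 + 2/9) = -9956 + 2*(443/9) = -9956 + 886/9 = -88718/9 ≈ -9857.6)
(v + 12083) + d = (5947/4 + 12083) - 88718/9 = 54279/4 - 88718/9 = 133639/36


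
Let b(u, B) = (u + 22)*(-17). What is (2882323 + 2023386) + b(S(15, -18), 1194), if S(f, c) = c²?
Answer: 4899827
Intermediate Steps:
b(u, B) = -374 - 17*u (b(u, B) = (22 + u)*(-17) = -374 - 17*u)
(2882323 + 2023386) + b(S(15, -18), 1194) = (2882323 + 2023386) + (-374 - 17*(-18)²) = 4905709 + (-374 - 17*324) = 4905709 + (-374 - 5508) = 4905709 - 5882 = 4899827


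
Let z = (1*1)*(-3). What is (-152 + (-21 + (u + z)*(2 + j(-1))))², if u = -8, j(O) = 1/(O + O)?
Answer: 143641/4 ≈ 35910.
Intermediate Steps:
j(O) = 1/(2*O)
z = -3 (z = 1*(-3) = -3)
(-152 + (-21 + (u + z)*(2 + j(-1))))² = (-152 + (-21 + (-8 - 3)*(2 + (½)/(-1))))² = (-152 + (-21 - 11*(2 + (½)*(-1))))² = (-152 + (-21 - 11*(2 - ½)))² = (-152 + (-21 - 11*3/2))² = (-152 + (-21 - 33/2))² = (-152 - 75/2)² = (-379/2)² = 143641/4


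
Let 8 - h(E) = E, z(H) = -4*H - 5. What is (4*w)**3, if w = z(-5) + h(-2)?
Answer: 1000000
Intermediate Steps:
z(H) = -5 - 4*H
h(E) = 8 - E
w = 25 (w = (-5 - 4*(-5)) + (8 - 1*(-2)) = (-5 + 20) + (8 + 2) = 15 + 10 = 25)
(4*w)**3 = (4*25)**3 = 100**3 = 1000000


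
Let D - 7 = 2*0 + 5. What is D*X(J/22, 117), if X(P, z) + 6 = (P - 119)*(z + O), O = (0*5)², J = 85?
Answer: -1778958/11 ≈ -1.6172e+5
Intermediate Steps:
O = 0 (O = 0² = 0)
X(P, z) = -6 + z*(-119 + P) (X(P, z) = -6 + (P - 119)*(z + 0) = -6 + (-119 + P)*z = -6 + z*(-119 + P))
D = 12 (D = 7 + (2*0 + 5) = 7 + (0 + 5) = 7 + 5 = 12)
D*X(J/22, 117) = 12*(-6 - 119*117 + (85/22)*117) = 12*(-6 - 13923 + (85*(1/22))*117) = 12*(-6 - 13923 + (85/22)*117) = 12*(-6 - 13923 + 9945/22) = 12*(-296493/22) = -1778958/11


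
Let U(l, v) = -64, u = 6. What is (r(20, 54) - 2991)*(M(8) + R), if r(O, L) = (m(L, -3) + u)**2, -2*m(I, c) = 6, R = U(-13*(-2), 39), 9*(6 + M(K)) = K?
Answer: 618268/3 ≈ 2.0609e+5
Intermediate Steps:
M(K) = -6 + K/9
R = -64
m(I, c) = -3 (m(I, c) = -1/2*6 = -3)
r(O, L) = 9 (r(O, L) = (-3 + 6)**2 = 3**2 = 9)
(r(20, 54) - 2991)*(M(8) + R) = (9 - 2991)*((-6 + (1/9)*8) - 64) = -2982*((-6 + 8/9) - 64) = -2982*(-46/9 - 64) = -2982*(-622/9) = 618268/3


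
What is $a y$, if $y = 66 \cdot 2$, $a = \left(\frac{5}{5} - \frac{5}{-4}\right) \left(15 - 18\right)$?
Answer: $-891$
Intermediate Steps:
$a = - \frac{27}{4}$ ($a = \left(5 \cdot \frac{1}{5} - - \frac{5}{4}\right) \left(15 - 18\right) = \left(1 + \frac{5}{4}\right) \left(-3\right) = \frac{9}{4} \left(-3\right) = - \frac{27}{4} \approx -6.75$)
$y = 132$
$a y = \left(- \frac{27}{4}\right) 132 = -891$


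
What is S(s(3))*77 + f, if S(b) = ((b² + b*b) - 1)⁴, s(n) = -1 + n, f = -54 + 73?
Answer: 184896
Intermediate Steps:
f = 19
S(b) = (-1 + 2*b²)⁴ (S(b) = ((b² + b²) - 1)⁴ = (2*b² - 1)⁴ = (-1 + 2*b²)⁴)
S(s(3))*77 + f = (-1 + 2*(-1 + 3)²)⁴*77 + 19 = (-1 + 2*2²)⁴*77 + 19 = (-1 + 2*4)⁴*77 + 19 = (-1 + 8)⁴*77 + 19 = 7⁴*77 + 19 = 2401*77 + 19 = 184877 + 19 = 184896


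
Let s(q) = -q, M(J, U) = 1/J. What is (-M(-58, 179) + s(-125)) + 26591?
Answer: 1549529/58 ≈ 26716.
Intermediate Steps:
(-M(-58, 179) + s(-125)) + 26591 = (-1/(-58) - 1*(-125)) + 26591 = (-1*(-1/58) + 125) + 26591 = (1/58 + 125) + 26591 = 7251/58 + 26591 = 1549529/58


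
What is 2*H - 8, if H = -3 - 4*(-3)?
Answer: 10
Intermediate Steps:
H = 9 (H = -3 + 12 = 9)
2*H - 8 = 2*9 - 8 = 18 - 8 = 10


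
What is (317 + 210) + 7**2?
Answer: 576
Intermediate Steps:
(317 + 210) + 7**2 = 527 + 49 = 576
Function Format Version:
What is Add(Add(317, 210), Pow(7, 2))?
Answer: 576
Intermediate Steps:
Add(Add(317, 210), Pow(7, 2)) = Add(527, 49) = 576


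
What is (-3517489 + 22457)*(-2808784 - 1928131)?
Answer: 16555669506280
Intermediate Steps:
(-3517489 + 22457)*(-2808784 - 1928131) = -3495032*(-4736915) = 16555669506280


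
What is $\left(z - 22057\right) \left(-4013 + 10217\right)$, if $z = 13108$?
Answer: $-55519596$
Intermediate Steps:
$\left(z - 22057\right) \left(-4013 + 10217\right) = \left(13108 - 22057\right) \left(-4013 + 10217\right) = \left(-8949\right) 6204 = -55519596$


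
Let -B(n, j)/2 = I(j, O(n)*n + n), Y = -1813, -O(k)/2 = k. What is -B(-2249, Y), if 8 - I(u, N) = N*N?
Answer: -204758006597986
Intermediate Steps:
O(k) = -2*k
I(u, N) = 8 - N² (I(u, N) = 8 - N*N = 8 - N²)
B(n, j) = -16 + 2*(n - 2*n²)² (B(n, j) = -2*(8 - ((-2*n)*n + n)²) = -2*(8 - (-2*n² + n)²) = -2*(8 - (n - 2*n²)²) = -16 + 2*(n - 2*n²)²)
-B(-2249, Y) = -(-16 + 2*(-2249)²*(-1 + 2*(-2249))²) = -(-16 + 2*5058001*(-1 - 4498)²) = -(-16 + 2*5058001*(-4499)²) = -(-16 + 2*5058001*20241001) = -(-16 + 204758006598002) = -1*204758006597986 = -204758006597986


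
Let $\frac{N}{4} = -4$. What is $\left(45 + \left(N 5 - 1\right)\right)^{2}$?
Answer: $1296$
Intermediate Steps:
$N = -16$ ($N = 4 \left(-4\right) = -16$)
$\left(45 + \left(N 5 - 1\right)\right)^{2} = \left(45 - 81\right)^{2} = \left(-36\right)^{2} = 1296$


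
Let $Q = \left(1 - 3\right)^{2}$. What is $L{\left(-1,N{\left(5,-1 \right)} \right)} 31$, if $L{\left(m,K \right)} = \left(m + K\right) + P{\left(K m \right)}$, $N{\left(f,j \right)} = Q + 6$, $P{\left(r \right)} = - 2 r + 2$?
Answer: $961$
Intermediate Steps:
$P{\left(r \right)} = 2 - 2 r$
$Q = 4$ ($Q = \left(-2\right)^{2} = 4$)
$N{\left(f,j \right)} = 10$ ($N{\left(f,j \right)} = 4 + 6 = 10$)
$L{\left(m,K \right)} = 2 + K + m - 2 K m$ ($L{\left(m,K \right)} = \left(m + K\right) - \left(-2 + 2 K m\right) = \left(K + m\right) - \left(-2 + 2 K m\right) = 2 + K + m - 2 K m$)
$L{\left(-1,N{\left(5,-1 \right)} \right)} 31 = \left(2 + 10 - 1 - 20 \left(-1\right)\right) 31 = \left(2 + 10 - 1 + 20\right) 31 = 31 \cdot 31 = 961$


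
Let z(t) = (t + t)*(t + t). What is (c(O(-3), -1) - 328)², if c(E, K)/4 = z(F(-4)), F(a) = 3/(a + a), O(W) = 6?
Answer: 1697809/16 ≈ 1.0611e+5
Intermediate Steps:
F(a) = 3/(2*a) (F(a) = 3/((2*a)) = 3*(1/(2*a)) = 3/(2*a))
z(t) = 4*t² (z(t) = (2*t)*(2*t) = 4*t²)
c(E, K) = 9/4 (c(E, K) = 4*(4*((3/2)/(-4))²) = 4*(4*((3/2)*(-¼))²) = 4*(4*(-3/8)²) = 4*(4*(9/64)) = 4*(9/16) = 9/4)
(c(O(-3), -1) - 328)² = (9/4 - 328)² = (-1303/4)² = 1697809/16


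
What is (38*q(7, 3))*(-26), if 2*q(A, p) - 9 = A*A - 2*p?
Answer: -25688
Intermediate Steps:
q(A, p) = 9/2 + A**2/2 - p (q(A, p) = 9/2 + (A*A - 2*p)/2 = 9/2 + (A**2 - 2*p)/2 = 9/2 + (A**2/2 - p) = 9/2 + A**2/2 - p)
(38*q(7, 3))*(-26) = (38*(9/2 + (1/2)*7**2 - 1*3))*(-26) = (38*(9/2 + (1/2)*49 - 3))*(-26) = (38*(9/2 + 49/2 - 3))*(-26) = (38*26)*(-26) = 988*(-26) = -25688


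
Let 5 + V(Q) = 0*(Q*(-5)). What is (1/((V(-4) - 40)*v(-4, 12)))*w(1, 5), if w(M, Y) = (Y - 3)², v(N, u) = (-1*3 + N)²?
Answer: -4/2205 ≈ -0.0018141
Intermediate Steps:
v(N, u) = (-3 + N)²
w(M, Y) = (-3 + Y)²
V(Q) = -5 (V(Q) = -5 + 0*(Q*(-5)) = -5 + 0*(-5*Q) = -5 + 0 = -5)
(1/((V(-4) - 40)*v(-4, 12)))*w(1, 5) = (1/((-5 - 40)*((-3 - 4)²)))*(-3 + 5)² = (1/((-45)*((-7)²)))*2² = -1/45/49*4 = -1/45*1/49*4 = -1/2205*4 = -4/2205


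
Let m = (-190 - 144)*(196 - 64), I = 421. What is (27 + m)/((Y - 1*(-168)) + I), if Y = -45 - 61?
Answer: -14687/161 ≈ -91.224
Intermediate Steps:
m = -44088 (m = -334*132 = -44088)
Y = -106
(27 + m)/((Y - 1*(-168)) + I) = (27 - 44088)/((-106 - 1*(-168)) + 421) = -44061/((-106 + 168) + 421) = -44061/(62 + 421) = -44061/483 = -44061*1/483 = -14687/161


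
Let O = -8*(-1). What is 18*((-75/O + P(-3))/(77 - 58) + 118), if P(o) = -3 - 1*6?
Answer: 160101/76 ≈ 2106.6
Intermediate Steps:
P(o) = -9 (P(o) = -3 - 6 = -9)
O = 8
18*((-75/O + P(-3))/(77 - 58) + 118) = 18*((-75/8 - 9)/(77 - 58) + 118) = 18*((-75*⅛ - 9)/19 + 118) = 18*((-75/8 - 9)*(1/19) + 118) = 18*(-147/8*1/19 + 118) = 18*(-147/152 + 118) = 18*(17789/152) = 160101/76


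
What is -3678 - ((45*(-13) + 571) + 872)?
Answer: -4536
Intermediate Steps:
-3678 - ((45*(-13) + 571) + 872) = -3678 - ((-585 + 571) + 872) = -3678 - (-14 + 872) = -3678 - 1*858 = -3678 - 858 = -4536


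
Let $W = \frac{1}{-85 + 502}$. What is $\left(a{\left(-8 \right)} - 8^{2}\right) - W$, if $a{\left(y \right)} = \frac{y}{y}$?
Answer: $- \frac{26272}{417} \approx -63.002$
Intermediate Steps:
$a{\left(y \right)} = 1$
$W = \frac{1}{417} \approx 0.0023981$
$\left(a{\left(-8 \right)} - 8^{2}\right) - W = \left(1 - 8^{2}\right) - \frac{1}{417} = \left(1 - 64\right) - \frac{1}{417} = -63 - \frac{1}{417} = - \frac{26272}{417}$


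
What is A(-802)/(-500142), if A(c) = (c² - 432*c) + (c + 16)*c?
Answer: -810020/250071 ≈ -3.2392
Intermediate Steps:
A(c) = c² - 432*c + c*(16 + c) (A(c) = (c² - 432*c) + (16 + c)*c = (c² - 432*c) + c*(16 + c) = c² - 432*c + c*(16 + c))
A(-802)/(-500142) = (2*(-802)*(-208 - 802))/(-500142) = (2*(-802)*(-1010))*(-1/500142) = 1620040*(-1/500142) = -810020/250071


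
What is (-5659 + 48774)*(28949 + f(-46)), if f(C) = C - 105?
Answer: 1241625770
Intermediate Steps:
f(C) = -105 + C
(-5659 + 48774)*(28949 + f(-46)) = (-5659 + 48774)*(28949 + (-105 - 46)) = 43115*(28949 - 151) = 43115*28798 = 1241625770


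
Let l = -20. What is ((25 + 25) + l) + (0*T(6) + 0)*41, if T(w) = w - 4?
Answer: 30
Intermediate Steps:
T(w) = -4 + w
((25 + 25) + l) + (0*T(6) + 0)*41 = ((25 + 25) - 20) + (0*(-4 + 6) + 0)*41 = (50 - 20) + (0*2 + 0)*41 = 30 + (0 + 0)*41 = 30 + 0*41 = 30 + 0 = 30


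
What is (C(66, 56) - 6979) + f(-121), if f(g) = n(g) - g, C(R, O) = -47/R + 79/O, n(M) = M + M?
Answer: -13119509/1848 ≈ -7099.3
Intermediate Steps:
n(M) = 2*M
f(g) = g (f(g) = 2*g - g = g)
(C(66, 56) - 6979) + f(-121) = ((-47/66 + 79/56) - 6979) - 121 = (1291/1848 - 6979) - 121 = -12895901/1848 - 121 = -13119509/1848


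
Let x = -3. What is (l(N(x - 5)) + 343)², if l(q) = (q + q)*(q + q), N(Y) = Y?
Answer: 358801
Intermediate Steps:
l(q) = 4*q² (l(q) = (2*q)*(2*q) = 4*q²)
(l(N(x - 5)) + 343)² = (4*(-3 - 5)² + 343)² = (4*(-8)² + 343)² = (4*64 + 343)² = (256 + 343)² = 599² = 358801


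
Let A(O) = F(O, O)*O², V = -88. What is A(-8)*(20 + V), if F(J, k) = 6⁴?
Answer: -5640192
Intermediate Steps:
F(J, k) = 1296
A(O) = 1296*O²
A(-8)*(20 + V) = (1296*(-8)²)*(20 - 88) = (1296*64)*(-68) = 82944*(-68) = -5640192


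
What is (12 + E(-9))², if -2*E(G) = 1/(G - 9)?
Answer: 187489/1296 ≈ 144.67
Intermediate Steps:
E(G) = -1/(2*(-9 + G)) (E(G) = -1/(2*(G - 9)) = -1/(2*(-9 + G)))
(12 + E(-9))² = (12 - 1/(-18 + 2*(-9)))² = (12 - 1/(-18 - 18))² = (12 - 1/(-36))² = (12 - 1*(-1/36))² = (12 + 1/36)² = (433/36)² = 187489/1296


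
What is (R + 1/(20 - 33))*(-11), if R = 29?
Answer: -4136/13 ≈ -318.15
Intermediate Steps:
(R + 1/(20 - 33))*(-11) = (29 + 1/(20 - 33))*(-11) = (29 + 1/(-13))*(-11) = (29 - 1/13)*(-11) = (376/13)*(-11) = -4136/13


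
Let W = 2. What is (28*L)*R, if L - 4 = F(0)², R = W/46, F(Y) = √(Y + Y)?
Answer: 112/23 ≈ 4.8696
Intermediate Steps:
F(Y) = √2*√Y (F(Y) = √(2*Y) = √2*√Y)
R = 1/23 (R = 2/46 = 2*(1/46) = 1/23 ≈ 0.043478)
L = 4 (L = 4 + (√2*√0)² = 4 + (√2*0)² = 4 + 0² = 4 + 0 = 4)
(28*L)*R = (28*4)*(1/23) = 112*(1/23) = 112/23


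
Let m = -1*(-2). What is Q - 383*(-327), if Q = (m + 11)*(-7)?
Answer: 125150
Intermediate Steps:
m = 2
Q = -91 (Q = (2 + 11)*(-7) = 13*(-7) = -91)
Q - 383*(-327) = -91 - 383*(-327) = -91 + 125241 = 125150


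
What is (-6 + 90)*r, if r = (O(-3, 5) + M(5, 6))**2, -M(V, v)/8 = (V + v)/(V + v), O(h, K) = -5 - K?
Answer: 27216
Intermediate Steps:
M(V, v) = -8 (M(V, v) = -8*(V + v)/(V + v) = -8*1 = -8)
r = 324 (r = ((-5 - 1*5) - 8)**2 = ((-5 - 5) - 8)**2 = (-10 - 8)**2 = (-18)**2 = 324)
(-6 + 90)*r = (-6 + 90)*324 = 84*324 = 27216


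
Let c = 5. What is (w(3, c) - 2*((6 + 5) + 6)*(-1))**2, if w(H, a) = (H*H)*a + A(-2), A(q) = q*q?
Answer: 6889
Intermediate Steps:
A(q) = q**2
w(H, a) = 4 + a*H**2 (w(H, a) = (H*H)*a + (-2)**2 = H**2*a + 4 = a*H**2 + 4 = 4 + a*H**2)
(w(3, c) - 2*((6 + 5) + 6)*(-1))**2 = ((4 + 5*3**2) - 2*((6 + 5) + 6)*(-1))**2 = ((4 + 5*9) - 2*(11 + 6)*(-1))**2 = ((4 + 45) - 2*17*(-1))**2 = (49 - 34*(-1))**2 = (49 + 34)**2 = 83**2 = 6889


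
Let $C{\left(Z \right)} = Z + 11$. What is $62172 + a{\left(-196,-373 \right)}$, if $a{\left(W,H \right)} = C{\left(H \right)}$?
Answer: $61810$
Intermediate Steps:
$C{\left(Z \right)} = 11 + Z$
$a{\left(W,H \right)} = 11 + H$
$62172 + a{\left(-196,-373 \right)} = 62172 + \left(11 - 373\right) = 62172 - 362 = 61810$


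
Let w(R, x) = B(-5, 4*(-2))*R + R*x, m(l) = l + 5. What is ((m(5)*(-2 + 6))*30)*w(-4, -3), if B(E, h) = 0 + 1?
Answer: 9600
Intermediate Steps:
m(l) = 5 + l
B(E, h) = 1
w(R, x) = R + R*x (w(R, x) = 1*R + R*x = R + R*x)
((m(5)*(-2 + 6))*30)*w(-4, -3) = (((5 + 5)*(-2 + 6))*30)*(-4*(1 - 3)) = ((10*4)*30)*(-4*(-2)) = (40*30)*8 = 1200*8 = 9600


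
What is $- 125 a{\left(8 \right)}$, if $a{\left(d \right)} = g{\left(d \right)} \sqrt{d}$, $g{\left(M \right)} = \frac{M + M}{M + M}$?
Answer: $- 250 \sqrt{2} \approx -353.55$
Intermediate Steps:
$g{\left(M \right)} = 1$ ($g{\left(M \right)} = \frac{2 M}{2 M} = 2 M \frac{1}{2 M} = 1$)
$a{\left(d \right)} = \sqrt{d}$ ($a{\left(d \right)} = 1 \sqrt{d} = \sqrt{d}$)
$- 125 a{\left(8 \right)} = - 125 \sqrt{8} = - 125 \cdot 2 \sqrt{2} = - 250 \sqrt{2}$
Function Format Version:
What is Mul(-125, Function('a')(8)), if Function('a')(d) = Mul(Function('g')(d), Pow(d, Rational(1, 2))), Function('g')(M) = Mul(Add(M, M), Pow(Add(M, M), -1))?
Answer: Mul(-250, Pow(2, Rational(1, 2))) ≈ -353.55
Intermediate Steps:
Function('g')(M) = 1 (Function('g')(M) = Mul(Mul(2, M), Pow(Mul(2, M), -1)) = Mul(Mul(2, M), Mul(Rational(1, 2), Pow(M, -1))) = 1)
Function('a')(d) = Pow(d, Rational(1, 2)) (Function('a')(d) = Mul(1, Pow(d, Rational(1, 2))) = Pow(d, Rational(1, 2)))
Mul(-125, Function('a')(8)) = Mul(-125, Pow(8, Rational(1, 2))) = Mul(-125, Mul(2, Pow(2, Rational(1, 2)))) = Mul(-250, Pow(2, Rational(1, 2)))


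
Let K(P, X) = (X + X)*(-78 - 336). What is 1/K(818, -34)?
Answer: 1/28152 ≈ 3.5521e-5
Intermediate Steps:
K(P, X) = -828*X (K(P, X) = (2*X)*(-414) = -828*X)
1/K(818, -34) = 1/(-828*(-34)) = 1/28152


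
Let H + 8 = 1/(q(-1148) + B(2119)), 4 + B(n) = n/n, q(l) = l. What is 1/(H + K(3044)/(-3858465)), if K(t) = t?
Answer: -4441093215/35536107829 ≈ -0.12497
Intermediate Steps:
B(n) = -3 (B(n) = -4 + n/n = -4 + 1 = -3)
H = -9209/1151 (H = -8 + 1/(-1148 - 3) = -8 + 1/(-1151) = -8 - 1/1151 = -9209/1151 ≈ -8.0009)
1/(H + K(3044)/(-3858465)) = 1/(-9209/1151 + 3044/(-3858465)) = 1/(-9209/1151 + 3044*(-1/3858465)) = 1/(-9209/1151 - 3044/3858465) = 1/(-35536107829/4441093215) = -4441093215/35536107829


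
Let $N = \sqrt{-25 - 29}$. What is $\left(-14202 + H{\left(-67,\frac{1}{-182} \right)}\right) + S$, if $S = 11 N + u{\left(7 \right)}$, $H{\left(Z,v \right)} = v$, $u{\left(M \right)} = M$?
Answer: $- \frac{2583491}{182} + 33 i \sqrt{6} \approx -14195.0 + 80.833 i$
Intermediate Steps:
$N = 3 i \sqrt{6}$ ($N = \sqrt{-54} = 3 i \sqrt{6} \approx 7.3485 i$)
$S = 7 + 33 i \sqrt{6}$ ($S = 11 \cdot 3 i \sqrt{6} + 7 = 33 i \sqrt{6} + 7 = 7 + 33 i \sqrt{6} \approx 7.0 + 80.833 i$)
$\left(-14202 + H{\left(-67,\frac{1}{-182} \right)}\right) + S = \left(-14202 + \frac{1}{-182}\right) + \left(7 + 33 i \sqrt{6}\right) = \left(-14202 - \frac{1}{182}\right) + \left(7 + 33 i \sqrt{6}\right) = - \frac{2584765}{182} + \left(7 + 33 i \sqrt{6}\right) = - \frac{2583491}{182} + 33 i \sqrt{6}$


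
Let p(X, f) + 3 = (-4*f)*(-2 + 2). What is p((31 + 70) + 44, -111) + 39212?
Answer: 39209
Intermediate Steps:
p(X, f) = -3 (p(X, f) = -3 + (-4*f)*(-2 + 2) = -3 - 4*f*0 = -3 + 0 = -3)
p((31 + 70) + 44, -111) + 39212 = -3 + 39212 = 39209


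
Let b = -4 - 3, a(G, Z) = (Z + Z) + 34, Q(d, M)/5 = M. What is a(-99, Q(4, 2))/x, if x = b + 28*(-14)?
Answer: -18/133 ≈ -0.13534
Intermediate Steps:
Q(d, M) = 5*M
a(G, Z) = 34 + 2*Z (a(G, Z) = 2*Z + 34 = 34 + 2*Z)
b = -7
x = -399 (x = -7 + 28*(-14) = -7 - 392 = -399)
a(-99, Q(4, 2))/x = (34 + 2*(5*2))/(-399) = (34 + 2*10)*(-1/399) = (34 + 20)*(-1/399) = 54*(-1/399) = -18/133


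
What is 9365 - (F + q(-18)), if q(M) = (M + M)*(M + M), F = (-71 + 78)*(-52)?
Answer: 8433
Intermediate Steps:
F = -364 (F = 7*(-52) = -364)
q(M) = 4*M² (q(M) = (2*M)*(2*M) = 4*M²)
9365 - (F + q(-18)) = 9365 - (-364 + 4*(-18)²) = 9365 - (-364 + 4*324) = 9365 - (-364 + 1296) = 9365 - 1*932 = 9365 - 932 = 8433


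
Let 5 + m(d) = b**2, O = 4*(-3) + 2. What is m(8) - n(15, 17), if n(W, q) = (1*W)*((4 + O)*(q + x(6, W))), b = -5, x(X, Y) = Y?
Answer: 2900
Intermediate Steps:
O = -10 (O = -12 + 2 = -10)
n(W, q) = W*(-6*W - 6*q) (n(W, q) = (1*W)*((4 - 10)*(q + W)) = W*(-6*(W + q)) = W*(-6*W - 6*q))
m(d) = 20 (m(d) = -5 + (-5)**2 = -5 + 25 = 20)
m(8) - n(15, 17) = 20 - 6*15*(-1*15 - 1*17) = 20 - 6*15*(-15 - 17) = 20 - 6*15*(-32) = 20 - 1*(-2880) = 20 + 2880 = 2900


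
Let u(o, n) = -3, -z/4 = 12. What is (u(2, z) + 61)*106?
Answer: 6148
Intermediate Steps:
z = -48 (z = -4*12 = -48)
(u(2, z) + 61)*106 = (-3 + 61)*106 = 58*106 = 6148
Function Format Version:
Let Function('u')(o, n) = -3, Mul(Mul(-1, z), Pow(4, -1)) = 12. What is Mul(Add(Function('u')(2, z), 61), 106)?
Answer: 6148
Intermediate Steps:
z = -48 (z = Mul(-4, 12) = -48)
Mul(Add(Function('u')(2, z), 61), 106) = Mul(Add(-3, 61), 106) = Mul(58, 106) = 6148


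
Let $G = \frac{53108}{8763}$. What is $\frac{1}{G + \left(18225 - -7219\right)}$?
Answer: $\frac{8763}{223018880} \approx 3.9293 \cdot 10^{-5}$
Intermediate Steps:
$G = \frac{53108}{8763}$ ($G = 53108 \cdot \frac{1}{8763} = \frac{53108}{8763} \approx 6.0605$)
$\frac{1}{G + \left(18225 - -7219\right)} = \frac{1}{\frac{53108}{8763} + \left(18225 - -7219\right)} = \frac{1}{\frac{53108}{8763} + \left(18225 + 7219\right)} = \frac{1}{\frac{53108}{8763} + 25444} = \frac{1}{\frac{223018880}{8763}} = \frac{8763}{223018880}$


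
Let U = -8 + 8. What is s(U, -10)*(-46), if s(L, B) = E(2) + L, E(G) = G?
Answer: -92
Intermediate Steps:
U = 0
s(L, B) = 2 + L
s(U, -10)*(-46) = (2 + 0)*(-46) = 2*(-46) = -92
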